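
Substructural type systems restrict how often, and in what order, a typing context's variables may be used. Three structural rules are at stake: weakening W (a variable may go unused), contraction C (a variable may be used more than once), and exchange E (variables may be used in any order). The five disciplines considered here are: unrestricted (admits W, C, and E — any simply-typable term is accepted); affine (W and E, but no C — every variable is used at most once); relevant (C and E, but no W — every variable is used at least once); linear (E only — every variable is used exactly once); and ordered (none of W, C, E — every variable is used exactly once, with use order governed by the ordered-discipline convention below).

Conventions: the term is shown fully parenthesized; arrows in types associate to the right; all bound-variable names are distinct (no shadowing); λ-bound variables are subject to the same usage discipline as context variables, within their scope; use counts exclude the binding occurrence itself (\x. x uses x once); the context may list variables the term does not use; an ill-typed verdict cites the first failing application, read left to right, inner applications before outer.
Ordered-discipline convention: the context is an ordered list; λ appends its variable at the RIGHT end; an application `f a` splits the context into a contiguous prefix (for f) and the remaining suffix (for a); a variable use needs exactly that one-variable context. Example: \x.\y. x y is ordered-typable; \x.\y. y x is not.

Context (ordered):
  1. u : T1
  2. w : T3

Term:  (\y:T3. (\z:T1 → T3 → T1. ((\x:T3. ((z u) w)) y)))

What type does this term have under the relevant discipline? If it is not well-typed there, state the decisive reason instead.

not well-typed under relevant — needs weakening: x unused
usage: u: 1×, w: 1×, y (bound): 1×, z (bound): 1×, x (bound): 0×
order of uses: z, u, w, y
typing: the term checks, with type T3 → (T1 → T3 → T1) → T1
across the five disciplines: ordered ✗ | linear ✗ | affine ✓ | relevant ✗ | unrestricted ✓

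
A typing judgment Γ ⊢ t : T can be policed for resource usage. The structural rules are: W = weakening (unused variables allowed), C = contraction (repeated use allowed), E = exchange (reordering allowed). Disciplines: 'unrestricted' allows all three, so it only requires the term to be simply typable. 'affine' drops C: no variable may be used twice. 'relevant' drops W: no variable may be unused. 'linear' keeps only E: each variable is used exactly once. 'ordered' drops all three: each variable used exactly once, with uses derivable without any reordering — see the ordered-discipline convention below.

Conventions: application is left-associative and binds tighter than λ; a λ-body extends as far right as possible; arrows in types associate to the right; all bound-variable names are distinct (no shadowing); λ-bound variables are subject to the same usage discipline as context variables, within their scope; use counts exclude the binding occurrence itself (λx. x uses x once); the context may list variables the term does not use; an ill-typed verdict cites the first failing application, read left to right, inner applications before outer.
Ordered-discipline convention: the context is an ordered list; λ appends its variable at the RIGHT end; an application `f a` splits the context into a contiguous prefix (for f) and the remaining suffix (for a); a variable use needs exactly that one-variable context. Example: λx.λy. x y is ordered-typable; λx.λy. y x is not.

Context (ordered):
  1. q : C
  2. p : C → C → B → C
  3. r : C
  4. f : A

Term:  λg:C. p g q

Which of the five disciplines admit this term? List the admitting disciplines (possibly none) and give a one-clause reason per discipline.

admitted in: affine, unrestricted
use counts: q ×1; p ×1; r ×0; f ×0; g [bound] ×1
left-to-right use order: p, g, q
typing: well-typed at C → B → C
ordered ✗ (r, f never used (weakening))
linear ✗ (r, f never used (weakening))
affine ✓ (q, p, r, f, g: no repeats, contraction unneeded)
relevant ✗ (r, f never used (weakening))
unrestricted ✓ (typability at C → B → C is all that's needed)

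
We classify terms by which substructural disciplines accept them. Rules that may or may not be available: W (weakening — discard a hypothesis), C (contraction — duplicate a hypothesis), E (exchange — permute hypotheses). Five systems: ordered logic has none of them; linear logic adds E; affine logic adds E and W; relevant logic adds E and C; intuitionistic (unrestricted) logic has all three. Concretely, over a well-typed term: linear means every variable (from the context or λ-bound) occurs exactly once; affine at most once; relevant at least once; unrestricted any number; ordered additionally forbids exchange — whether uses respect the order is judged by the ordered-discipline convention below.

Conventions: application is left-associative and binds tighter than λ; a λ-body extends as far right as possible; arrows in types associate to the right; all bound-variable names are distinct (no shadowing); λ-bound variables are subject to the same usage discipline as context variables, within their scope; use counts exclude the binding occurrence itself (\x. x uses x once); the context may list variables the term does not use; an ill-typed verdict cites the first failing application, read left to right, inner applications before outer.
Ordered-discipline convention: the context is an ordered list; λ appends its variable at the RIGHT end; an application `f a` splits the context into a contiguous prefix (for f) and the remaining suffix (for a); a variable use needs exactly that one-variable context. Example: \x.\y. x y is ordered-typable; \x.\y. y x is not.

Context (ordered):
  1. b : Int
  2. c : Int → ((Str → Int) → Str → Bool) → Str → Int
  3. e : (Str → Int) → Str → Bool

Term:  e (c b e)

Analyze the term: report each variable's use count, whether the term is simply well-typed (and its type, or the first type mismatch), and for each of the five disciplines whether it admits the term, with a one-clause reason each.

usage: b ×1, c ×1, e ×2
left-to-right use order: e, c, b, e
typing: ✓ — Str → Bool
ordered: ✗ — repeated use of e ×2
linear: ✗ — repeated use of e ×2
affine: ✗ — repeated use of e ×2
relevant: ✓ — b, c, e: all used, weakening unneeded
unrestricted: ✓ — well-typed at Str → Bool; no restrictions here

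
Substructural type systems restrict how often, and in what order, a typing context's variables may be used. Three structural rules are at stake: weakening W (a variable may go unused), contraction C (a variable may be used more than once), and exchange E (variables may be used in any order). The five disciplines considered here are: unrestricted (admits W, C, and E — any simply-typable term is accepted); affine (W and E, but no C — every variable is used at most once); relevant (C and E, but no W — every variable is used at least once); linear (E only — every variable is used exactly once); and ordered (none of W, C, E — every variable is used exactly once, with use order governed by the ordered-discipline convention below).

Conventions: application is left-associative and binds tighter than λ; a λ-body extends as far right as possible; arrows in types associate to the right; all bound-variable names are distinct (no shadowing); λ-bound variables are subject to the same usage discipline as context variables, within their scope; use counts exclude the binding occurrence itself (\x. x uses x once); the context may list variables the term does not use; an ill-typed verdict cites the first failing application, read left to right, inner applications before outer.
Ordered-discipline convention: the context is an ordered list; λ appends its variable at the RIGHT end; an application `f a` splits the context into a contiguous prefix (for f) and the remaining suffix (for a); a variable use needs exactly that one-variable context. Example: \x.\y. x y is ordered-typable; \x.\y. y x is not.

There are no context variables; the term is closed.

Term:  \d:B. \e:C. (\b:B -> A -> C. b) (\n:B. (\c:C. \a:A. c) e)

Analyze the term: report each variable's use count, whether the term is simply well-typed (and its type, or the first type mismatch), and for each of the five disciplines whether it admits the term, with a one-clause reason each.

variable uses: d (λ-bound): 0×; e (λ-bound): 1×; b (λ-bound): 1×; n (λ-bound): 0×; c (λ-bound): 1×; a (λ-bound): 0×
use order (left to right): b, c, e
typing: ✓ — B -> C -> B -> A -> C
ordered ✗ (d, n, a never used (weakening))
linear ✗ (d, n, a never used (weakening))
affine ✓ (at most one use each (d, e, b, n, c, a))
relevant ✗ (d, n, a never used (weakening))
unrestricted ✓ (type-checks (B -> C -> B -> A -> C) and nothing is barred)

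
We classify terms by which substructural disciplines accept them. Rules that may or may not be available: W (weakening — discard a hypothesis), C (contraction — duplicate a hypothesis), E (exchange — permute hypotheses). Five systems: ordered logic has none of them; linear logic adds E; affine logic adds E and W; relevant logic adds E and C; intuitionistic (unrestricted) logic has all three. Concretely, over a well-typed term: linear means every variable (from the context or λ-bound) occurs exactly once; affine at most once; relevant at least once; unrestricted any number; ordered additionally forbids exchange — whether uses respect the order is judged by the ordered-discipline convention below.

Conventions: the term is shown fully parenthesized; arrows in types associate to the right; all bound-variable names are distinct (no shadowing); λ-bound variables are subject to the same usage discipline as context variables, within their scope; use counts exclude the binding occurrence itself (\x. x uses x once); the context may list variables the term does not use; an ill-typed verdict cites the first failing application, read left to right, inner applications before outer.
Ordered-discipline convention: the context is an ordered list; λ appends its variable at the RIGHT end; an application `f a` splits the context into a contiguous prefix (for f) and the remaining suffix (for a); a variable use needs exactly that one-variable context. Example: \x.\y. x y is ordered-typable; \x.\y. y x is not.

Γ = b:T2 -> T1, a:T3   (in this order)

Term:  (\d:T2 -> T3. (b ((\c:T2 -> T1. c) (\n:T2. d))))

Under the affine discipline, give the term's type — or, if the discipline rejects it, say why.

not well-typed under affine — not simply typable
use counts: b: 1×, a: 0×, d [bound]: 1×, c [bound]: 1×, n [bound]: 0×
order of uses: b, c, d
typing: ill-typed: a function awaiting T2 -> T1 gets T2 -> T2 -> T3
per-discipline verdicts: ordered ✗, linear ✗, affine ✗, relevant ✗, unrestricted ✗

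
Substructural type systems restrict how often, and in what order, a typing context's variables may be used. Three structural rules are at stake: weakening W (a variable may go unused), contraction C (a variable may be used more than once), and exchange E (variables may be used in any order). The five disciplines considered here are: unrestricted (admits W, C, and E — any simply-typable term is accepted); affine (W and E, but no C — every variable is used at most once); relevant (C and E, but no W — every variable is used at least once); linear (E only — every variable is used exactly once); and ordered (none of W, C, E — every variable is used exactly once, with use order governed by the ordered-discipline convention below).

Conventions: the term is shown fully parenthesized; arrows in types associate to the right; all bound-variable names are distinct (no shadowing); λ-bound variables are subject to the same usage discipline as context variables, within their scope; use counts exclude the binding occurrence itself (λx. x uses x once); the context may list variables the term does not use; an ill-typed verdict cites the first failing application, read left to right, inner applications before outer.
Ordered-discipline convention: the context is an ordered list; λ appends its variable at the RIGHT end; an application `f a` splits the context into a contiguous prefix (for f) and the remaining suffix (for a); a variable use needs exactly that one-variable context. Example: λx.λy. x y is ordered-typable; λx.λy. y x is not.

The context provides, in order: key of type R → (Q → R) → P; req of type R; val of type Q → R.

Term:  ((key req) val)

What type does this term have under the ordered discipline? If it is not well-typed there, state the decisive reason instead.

term : P
counts: key: 1×; req: 1×; val: 1×
use order (left to right): key, req, val
typing: the term checks, with type P
summary: ordered ✓, linear ✓, affine ✓, relevant ✓, unrestricted ✓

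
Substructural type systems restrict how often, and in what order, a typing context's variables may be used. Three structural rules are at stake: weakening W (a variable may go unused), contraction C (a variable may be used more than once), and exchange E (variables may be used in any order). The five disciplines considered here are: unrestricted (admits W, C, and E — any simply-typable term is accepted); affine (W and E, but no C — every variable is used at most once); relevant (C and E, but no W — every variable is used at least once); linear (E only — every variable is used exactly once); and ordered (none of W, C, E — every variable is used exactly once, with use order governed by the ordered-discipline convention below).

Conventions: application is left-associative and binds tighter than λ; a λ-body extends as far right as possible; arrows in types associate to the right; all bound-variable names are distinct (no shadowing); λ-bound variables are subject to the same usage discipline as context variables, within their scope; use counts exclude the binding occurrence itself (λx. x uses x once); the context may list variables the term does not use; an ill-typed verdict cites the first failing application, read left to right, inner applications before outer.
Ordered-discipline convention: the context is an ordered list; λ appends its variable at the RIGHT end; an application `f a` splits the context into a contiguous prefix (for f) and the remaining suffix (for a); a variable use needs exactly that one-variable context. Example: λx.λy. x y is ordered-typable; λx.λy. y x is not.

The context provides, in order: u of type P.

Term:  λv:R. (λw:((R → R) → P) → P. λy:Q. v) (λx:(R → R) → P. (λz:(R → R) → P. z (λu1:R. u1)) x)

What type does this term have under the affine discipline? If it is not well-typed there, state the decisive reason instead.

term : R → Q → R
usage: u=0; v (λ-bound)=1; w (λ-bound)=0; y (λ-bound)=0; x (λ-bound)=1; z (λ-bound)=1; u1 (λ-bound)=1
uses in reading order: v, z, u1, x
typing: well-typed — term : R → Q → R
all disciplines: ordered ✗; linear ✗; affine ✓; relevant ✗; unrestricted ✓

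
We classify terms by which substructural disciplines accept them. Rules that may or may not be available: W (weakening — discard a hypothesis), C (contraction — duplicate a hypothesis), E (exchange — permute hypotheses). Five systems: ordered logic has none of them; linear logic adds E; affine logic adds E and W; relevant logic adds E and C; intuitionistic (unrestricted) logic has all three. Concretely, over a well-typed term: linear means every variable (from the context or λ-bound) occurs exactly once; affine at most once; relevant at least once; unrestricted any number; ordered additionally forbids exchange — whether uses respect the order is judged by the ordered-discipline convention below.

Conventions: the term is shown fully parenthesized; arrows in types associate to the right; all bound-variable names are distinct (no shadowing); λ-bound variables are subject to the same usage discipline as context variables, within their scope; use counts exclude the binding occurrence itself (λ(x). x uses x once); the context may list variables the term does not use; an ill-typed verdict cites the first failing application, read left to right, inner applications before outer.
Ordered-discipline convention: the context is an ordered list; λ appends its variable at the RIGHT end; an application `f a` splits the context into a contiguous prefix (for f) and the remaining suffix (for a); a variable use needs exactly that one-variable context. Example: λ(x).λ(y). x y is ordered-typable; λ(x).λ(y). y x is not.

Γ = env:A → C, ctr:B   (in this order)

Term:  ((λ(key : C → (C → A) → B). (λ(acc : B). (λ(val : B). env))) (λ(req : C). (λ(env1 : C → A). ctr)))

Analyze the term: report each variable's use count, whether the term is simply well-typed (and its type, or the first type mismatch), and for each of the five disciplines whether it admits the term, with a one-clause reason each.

usage: env: 1×, ctr: 1×, key (λ-bound): 0×, acc (λ-bound): 0×, val (λ-bound): 0×, req (λ-bound): 0×, env1 (λ-bound): 0×
order of uses: env, ctr
typing: well-typed at B → B → A → C
ordered: ✗ — key, acc, val, req, env1 left unused
linear: ✗ — key, acc, val, req, env1 left unused
affine: ✓ — none of env, ctr, key, acc, val, req, env1 used more than once
relevant: ✗ — key, acc, val, req, env1 left unused
unrestricted: ✓ — type-checks (B → B → A → C) and nothing is barred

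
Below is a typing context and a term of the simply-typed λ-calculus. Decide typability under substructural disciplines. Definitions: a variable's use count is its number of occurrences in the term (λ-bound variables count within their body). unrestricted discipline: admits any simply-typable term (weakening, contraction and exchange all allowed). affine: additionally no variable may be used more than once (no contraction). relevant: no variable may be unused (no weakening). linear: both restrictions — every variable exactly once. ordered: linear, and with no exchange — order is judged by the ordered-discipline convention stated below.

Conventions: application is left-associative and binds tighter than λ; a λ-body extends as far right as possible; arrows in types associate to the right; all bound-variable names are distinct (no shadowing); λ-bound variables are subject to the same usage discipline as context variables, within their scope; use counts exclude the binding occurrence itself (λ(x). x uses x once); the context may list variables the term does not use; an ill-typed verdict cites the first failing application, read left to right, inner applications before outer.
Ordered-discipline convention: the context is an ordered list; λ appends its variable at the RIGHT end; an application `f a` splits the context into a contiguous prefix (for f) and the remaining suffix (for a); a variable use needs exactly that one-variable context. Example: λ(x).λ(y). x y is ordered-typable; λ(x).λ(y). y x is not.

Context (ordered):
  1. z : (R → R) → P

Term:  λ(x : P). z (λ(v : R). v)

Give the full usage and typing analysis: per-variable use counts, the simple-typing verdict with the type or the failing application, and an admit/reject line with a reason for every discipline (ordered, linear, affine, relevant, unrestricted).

counts: z: 1, x [bound]: 0, v [bound]: 1
uses in reading order: z, v
typing: ✓ — P → P
ordered ✗ (needs weakening: x unused)
linear ✗ (needs weakening: x unused)
affine ✓ (no duplicate uses among z, x, v)
relevant ✗ (needs weakening: x unused)
unrestricted ✓ (type-checks (P → P) and nothing is barred)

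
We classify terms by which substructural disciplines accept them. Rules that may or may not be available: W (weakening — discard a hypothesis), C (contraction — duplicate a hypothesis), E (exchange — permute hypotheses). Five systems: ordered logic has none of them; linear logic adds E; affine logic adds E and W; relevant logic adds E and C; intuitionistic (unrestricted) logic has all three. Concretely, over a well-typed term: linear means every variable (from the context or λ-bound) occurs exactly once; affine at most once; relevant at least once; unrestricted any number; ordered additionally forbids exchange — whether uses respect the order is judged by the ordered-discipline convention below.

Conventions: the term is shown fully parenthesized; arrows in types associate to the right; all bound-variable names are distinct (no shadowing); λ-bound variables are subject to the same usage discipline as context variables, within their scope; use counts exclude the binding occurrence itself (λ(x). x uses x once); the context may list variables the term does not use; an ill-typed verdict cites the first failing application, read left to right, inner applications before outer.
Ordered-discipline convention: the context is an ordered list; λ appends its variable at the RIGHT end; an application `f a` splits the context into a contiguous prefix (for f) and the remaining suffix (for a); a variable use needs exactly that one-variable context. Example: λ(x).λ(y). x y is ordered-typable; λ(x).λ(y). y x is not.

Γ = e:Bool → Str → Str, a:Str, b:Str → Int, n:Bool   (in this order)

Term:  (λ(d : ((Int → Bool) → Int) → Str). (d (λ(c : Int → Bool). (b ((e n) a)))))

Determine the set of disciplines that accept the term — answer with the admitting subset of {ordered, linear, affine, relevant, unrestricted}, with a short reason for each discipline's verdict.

admitted by: affine, unrestricted
use counts: e: 1; a: 1; b: 1; n: 1; d [bound]: 1; c [bound]: 0
use order (left to right): d, b, e, n, a
typing: well-typed — term : (((Int → Bool) → Int) → Str) → Str
ordered ✗ (c left unused)
linear ✗ (c left unused)
affine ✓ (at most one use each (e, a, b, n, d, c))
relevant ✗ (c left unused)
unrestricted ✓ (well-typed at (((Int → Bool) → Int) → Str) → Str; no restrictions here)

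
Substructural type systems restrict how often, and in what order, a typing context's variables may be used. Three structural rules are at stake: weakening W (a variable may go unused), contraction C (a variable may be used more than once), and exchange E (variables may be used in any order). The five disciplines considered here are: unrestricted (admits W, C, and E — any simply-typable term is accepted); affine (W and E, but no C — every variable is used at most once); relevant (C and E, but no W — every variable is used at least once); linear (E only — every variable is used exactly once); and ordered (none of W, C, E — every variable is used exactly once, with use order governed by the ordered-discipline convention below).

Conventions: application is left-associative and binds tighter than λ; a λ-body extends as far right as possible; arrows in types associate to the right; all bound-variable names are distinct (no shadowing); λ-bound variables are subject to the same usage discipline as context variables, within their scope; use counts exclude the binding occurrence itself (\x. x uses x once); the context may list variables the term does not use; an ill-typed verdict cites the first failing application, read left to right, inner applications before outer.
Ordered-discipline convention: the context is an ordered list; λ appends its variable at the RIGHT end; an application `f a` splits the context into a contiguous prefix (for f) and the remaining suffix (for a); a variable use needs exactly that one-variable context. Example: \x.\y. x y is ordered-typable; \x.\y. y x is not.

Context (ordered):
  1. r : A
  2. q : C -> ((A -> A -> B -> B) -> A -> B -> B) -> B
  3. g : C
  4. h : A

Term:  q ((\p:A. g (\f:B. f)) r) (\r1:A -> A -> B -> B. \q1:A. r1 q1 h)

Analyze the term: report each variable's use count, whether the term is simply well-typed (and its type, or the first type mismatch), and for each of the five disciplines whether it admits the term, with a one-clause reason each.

use counts: r ×1; q ×1; g ×1; h ×1; p (λ-bound) ×0; f (λ-bound) ×1; r1 (λ-bound) ×1; q1 (λ-bound) ×1
order of uses: q, g, f, r, r1, q1, h
typing: ill-typed: applying a non-function (C)
ordered: ✗ — not simply typable
linear: ✗ — fails simple typing
affine: ✗ — a type mismatch blocks all five
relevant: ✗ — the type mismatch rejects it
unrestricted: ✗ — not simply typable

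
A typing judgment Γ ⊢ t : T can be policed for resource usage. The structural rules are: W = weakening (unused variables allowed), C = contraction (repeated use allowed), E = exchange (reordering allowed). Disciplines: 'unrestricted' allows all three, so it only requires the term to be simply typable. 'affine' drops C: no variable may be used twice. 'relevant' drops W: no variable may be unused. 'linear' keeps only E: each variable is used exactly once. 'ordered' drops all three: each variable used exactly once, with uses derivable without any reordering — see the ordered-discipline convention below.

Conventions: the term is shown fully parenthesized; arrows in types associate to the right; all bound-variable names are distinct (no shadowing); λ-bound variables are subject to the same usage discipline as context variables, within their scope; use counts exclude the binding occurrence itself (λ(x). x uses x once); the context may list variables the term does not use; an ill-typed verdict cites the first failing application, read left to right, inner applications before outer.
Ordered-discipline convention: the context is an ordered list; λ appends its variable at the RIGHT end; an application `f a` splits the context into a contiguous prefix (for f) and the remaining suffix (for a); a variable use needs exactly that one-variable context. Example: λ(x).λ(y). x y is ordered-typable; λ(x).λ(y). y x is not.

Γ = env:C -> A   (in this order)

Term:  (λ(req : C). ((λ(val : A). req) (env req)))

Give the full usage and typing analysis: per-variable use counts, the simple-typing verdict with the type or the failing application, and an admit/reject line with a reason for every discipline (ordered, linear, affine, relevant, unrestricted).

counts: env: 1×; req [bound]: 2×; val [bound]: 0×
use order (left to right): req, env, req
typing: ✓ — C -> C
ordered: ✗, uses contraction: req ×2; unused: val — weakening required
linear: ✗, uses contraction: req ×2; unused: val — weakening required
affine: ✗, uses contraction: req ×2
relevant: ✗, unused: val — weakening required
unrestricted: ✓, type-checks (C -> C) and nothing is barred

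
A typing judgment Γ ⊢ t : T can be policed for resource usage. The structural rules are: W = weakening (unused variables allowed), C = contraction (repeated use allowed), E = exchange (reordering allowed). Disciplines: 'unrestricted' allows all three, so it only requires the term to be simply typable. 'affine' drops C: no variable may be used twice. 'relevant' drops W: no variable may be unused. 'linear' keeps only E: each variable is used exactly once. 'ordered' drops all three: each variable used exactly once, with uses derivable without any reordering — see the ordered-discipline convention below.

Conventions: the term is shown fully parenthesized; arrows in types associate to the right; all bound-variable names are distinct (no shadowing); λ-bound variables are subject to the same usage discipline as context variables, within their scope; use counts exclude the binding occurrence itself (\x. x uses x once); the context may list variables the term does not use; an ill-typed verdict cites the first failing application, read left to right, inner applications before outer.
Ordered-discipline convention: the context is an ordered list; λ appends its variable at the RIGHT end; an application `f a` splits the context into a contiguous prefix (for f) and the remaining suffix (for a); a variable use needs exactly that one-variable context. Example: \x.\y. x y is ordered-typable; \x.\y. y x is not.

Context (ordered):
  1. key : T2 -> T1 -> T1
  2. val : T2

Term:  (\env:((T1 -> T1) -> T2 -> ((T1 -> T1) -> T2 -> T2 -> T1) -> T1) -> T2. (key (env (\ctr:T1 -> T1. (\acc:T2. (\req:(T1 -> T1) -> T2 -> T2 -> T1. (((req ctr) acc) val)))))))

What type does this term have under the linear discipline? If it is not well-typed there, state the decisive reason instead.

term : (((T1 -> T1) -> T2 -> ((T1 -> T1) -> T2 -> T2 -> T1) -> T1) -> T2) -> T1 -> T1
use counts: key=1; val=1; env [bound]=1; ctr [bound]=1; acc [bound]=1; req [bound]=1
uses in reading order: key, env, req, ctr, acc, val
typing: well-typed at (((T1 -> T1) -> T2 -> ((T1 -> T1) -> T2 -> T2 -> T1) -> T1) -> T2) -> T1 -> T1
all disciplines: ordered ✗ | linear ✓ | affine ✓ | relevant ✓ | unrestricted ✓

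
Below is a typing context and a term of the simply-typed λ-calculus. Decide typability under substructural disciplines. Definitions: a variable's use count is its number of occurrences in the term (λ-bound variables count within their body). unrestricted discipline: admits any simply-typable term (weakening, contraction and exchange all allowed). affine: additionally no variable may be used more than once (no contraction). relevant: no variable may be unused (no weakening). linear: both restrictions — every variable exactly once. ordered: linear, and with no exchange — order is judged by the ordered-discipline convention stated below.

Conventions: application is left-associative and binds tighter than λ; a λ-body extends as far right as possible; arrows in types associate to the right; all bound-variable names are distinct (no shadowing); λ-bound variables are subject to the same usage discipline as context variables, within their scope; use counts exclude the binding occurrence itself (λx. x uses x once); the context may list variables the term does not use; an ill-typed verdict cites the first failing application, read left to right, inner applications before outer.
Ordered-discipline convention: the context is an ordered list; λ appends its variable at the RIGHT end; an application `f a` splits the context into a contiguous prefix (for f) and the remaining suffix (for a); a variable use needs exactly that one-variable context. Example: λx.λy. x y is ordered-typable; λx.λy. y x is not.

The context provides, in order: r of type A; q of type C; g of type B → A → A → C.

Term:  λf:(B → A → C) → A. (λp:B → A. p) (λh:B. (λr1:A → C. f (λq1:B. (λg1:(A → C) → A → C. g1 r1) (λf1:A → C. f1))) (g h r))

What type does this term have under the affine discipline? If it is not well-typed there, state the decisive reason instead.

term : ((B → A → C) → A) → B → A
counts: r: 1; q: 0; g: 1; f (bound): 1; p (bound): 1; h (bound): 1; r1 (bound): 1; q1 (bound): 0; g1 (bound): 1; f1 (bound): 1
uses in reading order: p, f, g1, r1, f1, g, h, r
typing: ✓ — ((B → A → C) → A) → B → A
across the five disciplines: ordered ✗ · linear ✗ · affine ✓ · relevant ✗ · unrestricted ✓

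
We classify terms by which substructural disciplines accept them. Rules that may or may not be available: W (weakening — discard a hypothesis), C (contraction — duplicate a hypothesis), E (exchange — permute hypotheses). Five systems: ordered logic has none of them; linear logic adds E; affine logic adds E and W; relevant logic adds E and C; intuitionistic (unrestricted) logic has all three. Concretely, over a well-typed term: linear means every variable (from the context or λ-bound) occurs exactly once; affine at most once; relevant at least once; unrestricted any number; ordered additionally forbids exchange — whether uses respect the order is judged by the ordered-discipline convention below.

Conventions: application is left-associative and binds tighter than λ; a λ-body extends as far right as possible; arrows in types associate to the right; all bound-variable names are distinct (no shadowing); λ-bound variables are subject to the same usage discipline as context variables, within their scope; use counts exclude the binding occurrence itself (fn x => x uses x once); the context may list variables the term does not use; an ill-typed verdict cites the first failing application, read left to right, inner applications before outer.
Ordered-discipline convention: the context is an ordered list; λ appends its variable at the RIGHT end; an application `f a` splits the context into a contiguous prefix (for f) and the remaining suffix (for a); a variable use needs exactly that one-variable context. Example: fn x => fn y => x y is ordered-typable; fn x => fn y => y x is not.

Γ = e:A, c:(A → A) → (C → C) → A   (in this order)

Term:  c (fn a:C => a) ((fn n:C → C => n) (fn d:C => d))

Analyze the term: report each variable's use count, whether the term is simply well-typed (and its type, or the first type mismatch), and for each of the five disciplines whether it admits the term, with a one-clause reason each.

variable uses: e ×0; c ×1; a (λ-bound) ×1; n (λ-bound) ×1; d (λ-bound) ×1
uses in reading order: c, a, n, d
typing: ill-typed: an argument C → C mismatches the expected A → A
ordered ✗ (the type mismatch rejects it)
linear ✗ (not simply typable)
affine ✗ (fails simple typing)
relevant ✗ (a type mismatch blocks all five)
unrestricted ✗ (the type mismatch rejects it)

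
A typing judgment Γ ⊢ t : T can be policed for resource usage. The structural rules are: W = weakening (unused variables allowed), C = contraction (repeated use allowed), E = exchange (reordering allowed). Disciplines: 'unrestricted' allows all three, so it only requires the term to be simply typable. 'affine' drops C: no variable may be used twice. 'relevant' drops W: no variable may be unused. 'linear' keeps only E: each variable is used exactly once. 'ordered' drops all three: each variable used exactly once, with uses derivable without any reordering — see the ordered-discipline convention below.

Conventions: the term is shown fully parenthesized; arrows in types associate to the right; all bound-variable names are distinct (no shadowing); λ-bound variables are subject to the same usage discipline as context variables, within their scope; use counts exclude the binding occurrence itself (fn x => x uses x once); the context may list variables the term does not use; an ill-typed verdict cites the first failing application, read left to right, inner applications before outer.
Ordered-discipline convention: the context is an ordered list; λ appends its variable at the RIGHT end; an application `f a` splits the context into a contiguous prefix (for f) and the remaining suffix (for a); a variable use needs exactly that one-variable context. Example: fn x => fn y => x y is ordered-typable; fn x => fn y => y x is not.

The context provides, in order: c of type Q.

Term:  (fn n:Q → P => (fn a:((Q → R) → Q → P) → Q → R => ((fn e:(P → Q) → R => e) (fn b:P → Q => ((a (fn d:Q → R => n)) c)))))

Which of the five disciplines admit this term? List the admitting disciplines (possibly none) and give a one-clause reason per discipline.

accepted by: affine, unrestricted
variable uses: c: 1×; n (λ-bound): 1×; a (λ-bound): 1×; e (λ-bound): 1×; b (λ-bound): 0×; d (λ-bound): 0×
left-to-right use order: e, a, n, c
typing: well-typed at (Q → P) → (((Q → R) → Q → P) → Q → R) → (P → Q) → R
ordered: ✗, needs weakening: b, d unused
linear: ✗, needs weakening: b, d unused
affine: ✓, none of c, n, a, e, b, d used more than once
relevant: ✗, needs weakening: b, d unused
unrestricted: ✓, typability at (Q → P) → (((Q → R) → Q → P) → Q → R) → (P → Q) → R is all that's needed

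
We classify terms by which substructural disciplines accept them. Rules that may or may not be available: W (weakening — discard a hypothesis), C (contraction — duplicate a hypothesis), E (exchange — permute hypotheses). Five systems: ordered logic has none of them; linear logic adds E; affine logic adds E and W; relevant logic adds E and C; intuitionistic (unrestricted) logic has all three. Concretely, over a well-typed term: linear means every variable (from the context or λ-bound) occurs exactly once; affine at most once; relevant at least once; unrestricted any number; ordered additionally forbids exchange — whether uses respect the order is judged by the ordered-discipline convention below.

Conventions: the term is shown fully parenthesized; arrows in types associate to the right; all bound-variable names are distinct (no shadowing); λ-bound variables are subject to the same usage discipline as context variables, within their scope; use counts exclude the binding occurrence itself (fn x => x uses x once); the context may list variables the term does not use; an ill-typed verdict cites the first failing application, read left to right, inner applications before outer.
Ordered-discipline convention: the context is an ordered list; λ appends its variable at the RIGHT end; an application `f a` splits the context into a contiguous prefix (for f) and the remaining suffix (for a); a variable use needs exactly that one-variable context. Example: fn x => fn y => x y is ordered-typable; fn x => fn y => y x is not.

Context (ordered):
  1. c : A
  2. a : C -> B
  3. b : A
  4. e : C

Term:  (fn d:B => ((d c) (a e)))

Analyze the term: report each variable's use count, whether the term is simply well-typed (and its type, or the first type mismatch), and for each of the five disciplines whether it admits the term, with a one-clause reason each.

usage: c: 1×; a: 1×; b: 0×; e: 1×; d [bound]: 1×
uses in reading order: d, c, a, e
typing: ill-typed: applying a non-function (B)
ordered: ✗, a type mismatch blocks all five
linear: ✗, the type mismatch rejects it
affine: ✗, not simply typable
relevant: ✗, fails simple typing
unrestricted: ✗, a type mismatch blocks all five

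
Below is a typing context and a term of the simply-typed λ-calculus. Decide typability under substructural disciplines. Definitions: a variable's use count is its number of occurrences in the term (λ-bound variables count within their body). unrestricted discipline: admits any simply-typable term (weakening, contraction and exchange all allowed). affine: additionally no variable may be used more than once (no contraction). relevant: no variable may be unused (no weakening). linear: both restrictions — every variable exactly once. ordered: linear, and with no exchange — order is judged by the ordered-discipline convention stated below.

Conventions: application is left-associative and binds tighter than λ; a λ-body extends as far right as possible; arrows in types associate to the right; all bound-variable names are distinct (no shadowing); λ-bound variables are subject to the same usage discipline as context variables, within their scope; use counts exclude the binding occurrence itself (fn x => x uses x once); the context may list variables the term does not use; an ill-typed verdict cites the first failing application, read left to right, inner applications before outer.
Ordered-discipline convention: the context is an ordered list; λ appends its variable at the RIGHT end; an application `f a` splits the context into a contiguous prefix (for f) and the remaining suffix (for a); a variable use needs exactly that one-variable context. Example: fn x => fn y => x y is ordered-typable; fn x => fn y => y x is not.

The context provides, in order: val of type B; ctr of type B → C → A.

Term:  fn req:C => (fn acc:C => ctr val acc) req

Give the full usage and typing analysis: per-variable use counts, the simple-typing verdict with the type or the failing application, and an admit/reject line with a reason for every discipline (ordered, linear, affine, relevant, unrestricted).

usage: val ×1, ctr ×1, req [bound] ×1, acc [bound] ×1
left-to-right use order: ctr, val, acc, req
typing: well-typed at C → A
ordered ✗ (no contiguous prefix/suffix split fits ctr, val, acc, req)
linear ✓ (exactly-once usage across val, ctr, req, acc)
affine ✓ (no duplicate uses among val, ctr, req, acc)
relevant ✓ (val, ctr, req, acc: all used, weakening unneeded)
unrestricted ✓ (type-checks (C → A) and nothing is barred)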